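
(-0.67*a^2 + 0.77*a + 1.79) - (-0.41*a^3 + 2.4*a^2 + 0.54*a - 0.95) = 0.41*a^3 - 3.07*a^2 + 0.23*a + 2.74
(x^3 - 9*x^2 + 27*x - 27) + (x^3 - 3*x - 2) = 2*x^3 - 9*x^2 + 24*x - 29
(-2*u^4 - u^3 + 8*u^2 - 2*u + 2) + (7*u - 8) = -2*u^4 - u^3 + 8*u^2 + 5*u - 6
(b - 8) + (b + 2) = 2*b - 6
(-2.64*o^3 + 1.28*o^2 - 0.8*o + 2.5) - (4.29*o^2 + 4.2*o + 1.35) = -2.64*o^3 - 3.01*o^2 - 5.0*o + 1.15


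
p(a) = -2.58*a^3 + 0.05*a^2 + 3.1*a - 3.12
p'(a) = -7.74*a^2 + 0.1*a + 3.1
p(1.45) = -6.39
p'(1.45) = -13.03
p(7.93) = -1261.98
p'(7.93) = -482.84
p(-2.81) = 45.81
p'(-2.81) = -58.30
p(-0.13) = -3.52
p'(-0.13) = 2.96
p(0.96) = -2.38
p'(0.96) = -3.94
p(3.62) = -113.63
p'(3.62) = -97.97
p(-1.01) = -3.54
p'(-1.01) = -4.90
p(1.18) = -3.63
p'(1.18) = -7.56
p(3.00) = -63.03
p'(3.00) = -66.26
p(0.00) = -3.12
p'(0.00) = 3.10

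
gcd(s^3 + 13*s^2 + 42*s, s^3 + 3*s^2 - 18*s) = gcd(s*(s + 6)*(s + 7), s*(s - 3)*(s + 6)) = s^2 + 6*s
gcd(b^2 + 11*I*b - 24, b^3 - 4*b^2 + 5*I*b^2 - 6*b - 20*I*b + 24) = b + 3*I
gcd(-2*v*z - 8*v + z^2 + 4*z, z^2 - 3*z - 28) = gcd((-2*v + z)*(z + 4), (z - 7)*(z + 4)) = z + 4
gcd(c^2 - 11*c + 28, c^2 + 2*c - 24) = c - 4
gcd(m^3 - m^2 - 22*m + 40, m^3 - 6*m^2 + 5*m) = 1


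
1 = 1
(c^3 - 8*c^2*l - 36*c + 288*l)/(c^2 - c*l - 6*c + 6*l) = (c^2 - 8*c*l + 6*c - 48*l)/(c - l)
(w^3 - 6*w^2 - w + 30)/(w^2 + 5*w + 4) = (w^3 - 6*w^2 - w + 30)/(w^2 + 5*w + 4)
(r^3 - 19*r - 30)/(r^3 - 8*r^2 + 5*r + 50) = (r + 3)/(r - 5)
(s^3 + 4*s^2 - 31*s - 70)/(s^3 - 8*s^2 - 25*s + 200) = (s^2 + 9*s + 14)/(s^2 - 3*s - 40)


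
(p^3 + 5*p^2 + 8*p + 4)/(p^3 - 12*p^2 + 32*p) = (p^3 + 5*p^2 + 8*p + 4)/(p*(p^2 - 12*p + 32))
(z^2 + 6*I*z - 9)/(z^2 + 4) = (z^2 + 6*I*z - 9)/(z^2 + 4)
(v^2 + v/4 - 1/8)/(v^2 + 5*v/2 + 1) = (v - 1/4)/(v + 2)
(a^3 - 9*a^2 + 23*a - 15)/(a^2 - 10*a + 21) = (a^2 - 6*a + 5)/(a - 7)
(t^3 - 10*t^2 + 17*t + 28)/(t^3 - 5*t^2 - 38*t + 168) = (t + 1)/(t + 6)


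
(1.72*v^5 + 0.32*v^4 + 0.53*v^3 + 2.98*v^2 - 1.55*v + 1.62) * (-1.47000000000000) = -2.5284*v^5 - 0.4704*v^4 - 0.7791*v^3 - 4.3806*v^2 + 2.2785*v - 2.3814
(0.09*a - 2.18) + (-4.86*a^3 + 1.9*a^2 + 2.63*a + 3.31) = -4.86*a^3 + 1.9*a^2 + 2.72*a + 1.13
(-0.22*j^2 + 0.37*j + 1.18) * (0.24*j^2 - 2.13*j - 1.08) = -0.0528*j^4 + 0.5574*j^3 - 0.2673*j^2 - 2.913*j - 1.2744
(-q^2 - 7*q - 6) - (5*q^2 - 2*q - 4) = -6*q^2 - 5*q - 2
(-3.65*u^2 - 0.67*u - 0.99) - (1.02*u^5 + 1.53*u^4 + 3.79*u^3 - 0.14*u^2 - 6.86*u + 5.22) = -1.02*u^5 - 1.53*u^4 - 3.79*u^3 - 3.51*u^2 + 6.19*u - 6.21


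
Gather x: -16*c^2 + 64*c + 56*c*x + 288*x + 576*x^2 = -16*c^2 + 64*c + 576*x^2 + x*(56*c + 288)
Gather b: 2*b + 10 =2*b + 10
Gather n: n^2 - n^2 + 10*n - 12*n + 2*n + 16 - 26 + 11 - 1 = 0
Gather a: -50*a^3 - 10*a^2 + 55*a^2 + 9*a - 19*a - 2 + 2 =-50*a^3 + 45*a^2 - 10*a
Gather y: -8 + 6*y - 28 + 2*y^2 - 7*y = 2*y^2 - y - 36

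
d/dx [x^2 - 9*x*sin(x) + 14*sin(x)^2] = -9*x*cos(x) + 2*x - 9*sin(x) + 14*sin(2*x)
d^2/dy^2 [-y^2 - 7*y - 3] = -2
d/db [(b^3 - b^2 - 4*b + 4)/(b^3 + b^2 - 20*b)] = 2*(b^4 - 16*b^3 + 6*b^2 - 4*b + 40)/(b^2*(b^4 + 2*b^3 - 39*b^2 - 40*b + 400))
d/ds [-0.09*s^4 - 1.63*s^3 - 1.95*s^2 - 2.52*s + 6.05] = -0.36*s^3 - 4.89*s^2 - 3.9*s - 2.52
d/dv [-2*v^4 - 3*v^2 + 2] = -8*v^3 - 6*v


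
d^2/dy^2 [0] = 0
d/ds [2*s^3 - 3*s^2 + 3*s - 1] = 6*s^2 - 6*s + 3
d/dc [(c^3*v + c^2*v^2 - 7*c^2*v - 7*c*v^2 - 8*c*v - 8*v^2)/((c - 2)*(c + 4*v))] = v*((c - 2)*(c + 4*v)*(3*c^2 + 2*c*v - 14*c - 7*v - 8) + (c - 2)*(-c^3 - c^2*v + 7*c^2 + 7*c*v + 8*c + 8*v) + (c + 4*v)*(-c^3 - c^2*v + 7*c^2 + 7*c*v + 8*c + 8*v))/((c - 2)^2*(c + 4*v)^2)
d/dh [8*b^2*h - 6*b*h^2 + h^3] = 8*b^2 - 12*b*h + 3*h^2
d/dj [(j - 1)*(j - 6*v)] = 2*j - 6*v - 1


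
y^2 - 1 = (y - 1)*(y + 1)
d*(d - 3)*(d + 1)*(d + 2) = d^4 - 7*d^2 - 6*d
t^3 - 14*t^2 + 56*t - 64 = (t - 8)*(t - 4)*(t - 2)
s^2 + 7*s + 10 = (s + 2)*(s + 5)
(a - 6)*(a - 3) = a^2 - 9*a + 18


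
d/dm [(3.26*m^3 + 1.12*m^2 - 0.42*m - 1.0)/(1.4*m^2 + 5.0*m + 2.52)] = (4.564*m^4 + 32.6*m^3 + 30.8336*m^2 + 8.4448*m + 3.9416)/(1.96*m^4 + 14.0*m^3 + 32.056*m^2 + 25.2*m + 6.3504)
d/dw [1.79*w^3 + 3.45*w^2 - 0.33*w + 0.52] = 5.37*w^2 + 6.9*w - 0.33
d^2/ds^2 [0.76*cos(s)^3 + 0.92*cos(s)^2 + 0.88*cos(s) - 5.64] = -1.45*cos(s) - 1.84*cos(2*s) - 1.71*cos(3*s)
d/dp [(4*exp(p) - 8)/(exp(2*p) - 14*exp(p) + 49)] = 4*(-exp(p) - 3)*exp(p)/(exp(3*p) - 21*exp(2*p) + 147*exp(p) - 343)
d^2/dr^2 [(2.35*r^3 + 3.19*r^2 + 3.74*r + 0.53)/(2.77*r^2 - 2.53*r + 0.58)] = (-2.8421709430404e-14*r^5 + 2.8421709430404e-14*r^4 + 124.63818*r^3 - 27.040842*r^2 - 53.594622*r + 18.204342)/(21.253933*r^6 - 58.237311*r^5 + 66.542325*r^4 - 40.582465*r^3 + 13.93305*r^2 - 2.553276*r + 0.195112)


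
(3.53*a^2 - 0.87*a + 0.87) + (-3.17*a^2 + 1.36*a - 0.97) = 0.36*a^2 + 0.49*a - 0.1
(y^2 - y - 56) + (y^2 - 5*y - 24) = 2*y^2 - 6*y - 80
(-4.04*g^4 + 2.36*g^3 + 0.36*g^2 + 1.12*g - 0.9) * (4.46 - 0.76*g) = 3.0704*g^5 - 19.812*g^4 + 10.252*g^3 + 0.7544*g^2 + 5.6792*g - 4.014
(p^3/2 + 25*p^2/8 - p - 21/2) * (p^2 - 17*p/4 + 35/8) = p^5/2 + p^4 - 387*p^3/32 + 475*p^2/64 + 161*p/4 - 735/16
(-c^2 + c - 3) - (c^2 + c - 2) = -2*c^2 - 1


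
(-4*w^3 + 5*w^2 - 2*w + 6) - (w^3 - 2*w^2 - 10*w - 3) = -5*w^3 + 7*w^2 + 8*w + 9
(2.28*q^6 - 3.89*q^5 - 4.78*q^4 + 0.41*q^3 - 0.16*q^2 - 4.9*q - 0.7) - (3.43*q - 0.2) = 2.28*q^6 - 3.89*q^5 - 4.78*q^4 + 0.41*q^3 - 0.16*q^2 - 8.33*q - 0.5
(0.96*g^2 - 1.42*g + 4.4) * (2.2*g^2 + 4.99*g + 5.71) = 2.112*g^4 + 1.6664*g^3 + 8.0758*g^2 + 13.8478*g + 25.124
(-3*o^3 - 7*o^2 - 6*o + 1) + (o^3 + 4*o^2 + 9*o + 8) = -2*o^3 - 3*o^2 + 3*o + 9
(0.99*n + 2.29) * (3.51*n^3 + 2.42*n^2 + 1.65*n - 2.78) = 3.4749*n^4 + 10.4337*n^3 + 7.1753*n^2 + 1.0263*n - 6.3662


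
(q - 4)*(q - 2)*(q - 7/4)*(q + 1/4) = q^4 - 15*q^3/2 + 265*q^2/16 - 75*q/8 - 7/2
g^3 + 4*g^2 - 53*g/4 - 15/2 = (g - 5/2)*(g + 1/2)*(g + 6)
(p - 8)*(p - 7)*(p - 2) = p^3 - 17*p^2 + 86*p - 112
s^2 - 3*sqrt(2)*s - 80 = (s - 8*sqrt(2))*(s + 5*sqrt(2))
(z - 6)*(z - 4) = z^2 - 10*z + 24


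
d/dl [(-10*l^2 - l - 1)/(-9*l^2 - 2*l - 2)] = 11*l*(l + 2)/(81*l^4 + 36*l^3 + 40*l^2 + 8*l + 4)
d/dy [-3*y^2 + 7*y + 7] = 7 - 6*y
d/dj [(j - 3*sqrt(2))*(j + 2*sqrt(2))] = 2*j - sqrt(2)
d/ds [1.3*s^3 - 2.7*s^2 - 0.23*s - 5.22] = 3.9*s^2 - 5.4*s - 0.23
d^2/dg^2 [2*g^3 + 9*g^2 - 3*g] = 12*g + 18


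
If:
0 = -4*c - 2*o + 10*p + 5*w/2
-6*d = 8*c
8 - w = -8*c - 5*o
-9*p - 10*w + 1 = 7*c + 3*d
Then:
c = 97/93 - 811*w/372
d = 811*w/279 - 388/279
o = 343*w/93 - 304/93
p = -143*w/372 - 22/93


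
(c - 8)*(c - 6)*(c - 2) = c^3 - 16*c^2 + 76*c - 96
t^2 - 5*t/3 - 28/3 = (t - 4)*(t + 7/3)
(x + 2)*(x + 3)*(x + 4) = x^3 + 9*x^2 + 26*x + 24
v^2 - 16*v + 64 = (v - 8)^2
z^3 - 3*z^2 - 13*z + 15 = (z - 5)*(z - 1)*(z + 3)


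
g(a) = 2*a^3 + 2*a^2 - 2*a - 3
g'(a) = 6*a^2 + 4*a - 2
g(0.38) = -3.36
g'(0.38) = 0.39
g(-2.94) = -30.66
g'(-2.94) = 38.10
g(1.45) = 4.40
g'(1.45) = 16.42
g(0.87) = -1.91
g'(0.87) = 6.02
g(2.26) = 25.78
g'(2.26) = 37.69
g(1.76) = 10.58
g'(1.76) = 23.63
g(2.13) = 21.14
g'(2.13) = 33.74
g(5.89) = 463.28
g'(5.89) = 229.71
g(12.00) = 3717.00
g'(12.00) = 910.00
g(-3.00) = -33.00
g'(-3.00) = 40.00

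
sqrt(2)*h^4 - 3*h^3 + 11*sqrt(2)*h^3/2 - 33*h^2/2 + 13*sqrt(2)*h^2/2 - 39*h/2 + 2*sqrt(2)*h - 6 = (h + 1/2)*(h + 4)*(h - 3*sqrt(2)/2)*(sqrt(2)*h + sqrt(2))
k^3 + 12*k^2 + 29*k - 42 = (k - 1)*(k + 6)*(k + 7)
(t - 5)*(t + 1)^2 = t^3 - 3*t^2 - 9*t - 5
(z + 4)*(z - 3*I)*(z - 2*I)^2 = z^4 + 4*z^3 - 7*I*z^3 - 16*z^2 - 28*I*z^2 - 64*z + 12*I*z + 48*I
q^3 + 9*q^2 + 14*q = q*(q + 2)*(q + 7)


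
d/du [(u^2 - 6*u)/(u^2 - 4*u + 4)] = 2*(u + 6)/(u^3 - 6*u^2 + 12*u - 8)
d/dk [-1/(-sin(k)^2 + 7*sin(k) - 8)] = (7 - 2*sin(k))*cos(k)/(sin(k)^2 - 7*sin(k) + 8)^2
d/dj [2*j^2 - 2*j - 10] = 4*j - 2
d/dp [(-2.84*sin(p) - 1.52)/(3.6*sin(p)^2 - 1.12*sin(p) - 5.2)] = (10.224*sin(p)^2 + 10.944*sin(p) + 13.0656)*cos(p)/(12.96*sin(p)^4 - 8.064*sin(p)^3 - 36.1856*sin(p)^2 + 11.648*sin(p) + 27.04)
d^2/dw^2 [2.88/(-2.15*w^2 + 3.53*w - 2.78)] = (26.6256*w^2 - 43.71552*w - 2.88*(4.3*w - 3.53)*(8.6*w - 7.06) + 34.42752)/(2.15*w^2 - 3.53*w + 2.78)^3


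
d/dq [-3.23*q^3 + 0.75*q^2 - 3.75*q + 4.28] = -9.69*q^2 + 1.5*q - 3.75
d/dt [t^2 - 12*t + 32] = 2*t - 12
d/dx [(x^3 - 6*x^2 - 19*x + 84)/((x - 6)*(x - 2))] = (x^4 - 16*x^3 + 103*x^2 - 312*x + 444)/(x^4 - 16*x^3 + 88*x^2 - 192*x + 144)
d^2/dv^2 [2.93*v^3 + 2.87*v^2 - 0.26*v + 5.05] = 17.58*v + 5.74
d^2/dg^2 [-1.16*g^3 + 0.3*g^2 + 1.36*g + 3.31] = 0.6 - 6.96*g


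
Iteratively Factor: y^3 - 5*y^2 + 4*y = (y - 1)*(y^2 - 4*y) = (y - 4)*(y - 1)*(y)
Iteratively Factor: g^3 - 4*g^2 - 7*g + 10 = (g - 1)*(g^2 - 3*g - 10) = (g - 5)*(g - 1)*(g + 2)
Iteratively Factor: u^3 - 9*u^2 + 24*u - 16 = (u - 1)*(u^2 - 8*u + 16) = (u - 4)*(u - 1)*(u - 4)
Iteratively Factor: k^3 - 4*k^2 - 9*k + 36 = (k - 4)*(k^2 - 9) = (k - 4)*(k - 3)*(k + 3)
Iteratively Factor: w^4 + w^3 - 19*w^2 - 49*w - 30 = (w - 5)*(w^3 + 6*w^2 + 11*w + 6) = (w - 5)*(w + 2)*(w^2 + 4*w + 3) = (w - 5)*(w + 2)*(w + 3)*(w + 1)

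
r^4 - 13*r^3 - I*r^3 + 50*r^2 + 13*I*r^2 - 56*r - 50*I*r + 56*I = (r - 7)*(r - 4)*(r - 2)*(r - I)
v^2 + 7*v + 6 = (v + 1)*(v + 6)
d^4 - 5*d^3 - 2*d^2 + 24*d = d*(d - 4)*(d - 3)*(d + 2)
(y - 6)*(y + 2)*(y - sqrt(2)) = y^3 - 4*y^2 - sqrt(2)*y^2 - 12*y + 4*sqrt(2)*y + 12*sqrt(2)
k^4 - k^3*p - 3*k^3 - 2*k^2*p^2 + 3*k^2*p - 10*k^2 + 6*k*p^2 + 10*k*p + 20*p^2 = (k - 5)*(k + 2)*(k - 2*p)*(k + p)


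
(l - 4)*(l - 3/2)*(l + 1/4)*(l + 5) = l^4 - l^3/4 - 173*l^2/8 + 197*l/8 + 15/2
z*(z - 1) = z^2 - z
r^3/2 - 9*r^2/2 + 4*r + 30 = (r/2 + 1)*(r - 6)*(r - 5)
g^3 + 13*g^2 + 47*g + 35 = (g + 1)*(g + 5)*(g + 7)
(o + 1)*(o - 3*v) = o^2 - 3*o*v + o - 3*v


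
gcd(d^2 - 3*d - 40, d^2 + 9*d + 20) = d + 5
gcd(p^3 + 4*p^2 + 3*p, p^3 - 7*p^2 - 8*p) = p^2 + p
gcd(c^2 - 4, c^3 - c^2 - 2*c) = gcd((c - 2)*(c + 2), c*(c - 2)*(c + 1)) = c - 2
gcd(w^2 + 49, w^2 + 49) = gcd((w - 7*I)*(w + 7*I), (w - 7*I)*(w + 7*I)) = w^2 + 49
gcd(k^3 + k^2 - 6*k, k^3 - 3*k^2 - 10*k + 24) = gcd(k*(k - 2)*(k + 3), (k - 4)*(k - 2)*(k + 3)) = k^2 + k - 6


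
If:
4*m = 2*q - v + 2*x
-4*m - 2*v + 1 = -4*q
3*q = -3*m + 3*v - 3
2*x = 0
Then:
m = -1/4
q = -1/4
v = 1/2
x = 0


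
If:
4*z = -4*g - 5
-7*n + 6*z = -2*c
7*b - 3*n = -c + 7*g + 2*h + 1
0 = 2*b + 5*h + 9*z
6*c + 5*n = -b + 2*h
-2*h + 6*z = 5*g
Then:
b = -16619/27839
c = 15711/27839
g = -23792/27839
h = 105839/111356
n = -1413/7954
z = -44027/111356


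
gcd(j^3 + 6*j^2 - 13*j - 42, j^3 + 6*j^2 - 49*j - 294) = j + 7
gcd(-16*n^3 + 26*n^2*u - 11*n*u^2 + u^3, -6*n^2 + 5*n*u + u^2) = -n + u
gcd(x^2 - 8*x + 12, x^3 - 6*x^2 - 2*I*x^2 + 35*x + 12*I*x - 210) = x - 6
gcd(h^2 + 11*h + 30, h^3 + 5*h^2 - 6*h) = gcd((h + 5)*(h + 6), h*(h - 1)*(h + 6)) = h + 6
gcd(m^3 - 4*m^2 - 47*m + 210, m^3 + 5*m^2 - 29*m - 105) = m^2 + 2*m - 35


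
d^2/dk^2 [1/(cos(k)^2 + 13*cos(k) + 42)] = (-4*sin(k)^4 + 3*sin(k)^2 + 2379*cos(k)/4 - 39*cos(3*k)/4 + 255)/((cos(k) + 6)^3*(cos(k) + 7)^3)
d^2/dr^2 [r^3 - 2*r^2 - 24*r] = 6*r - 4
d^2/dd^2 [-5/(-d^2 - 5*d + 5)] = 10*(-d^2 - 5*d + (2*d + 5)^2 + 5)/(d^2 + 5*d - 5)^3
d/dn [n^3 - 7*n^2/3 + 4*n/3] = 3*n^2 - 14*n/3 + 4/3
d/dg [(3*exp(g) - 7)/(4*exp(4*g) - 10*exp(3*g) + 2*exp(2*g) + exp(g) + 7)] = (-(3*exp(g) - 7)*(16*exp(3*g) - 30*exp(2*g) + 4*exp(g) + 1) + 12*exp(4*g) - 30*exp(3*g) + 6*exp(2*g) + 3*exp(g) + 21)*exp(g)/(4*exp(4*g) - 10*exp(3*g) + 2*exp(2*g) + exp(g) + 7)^2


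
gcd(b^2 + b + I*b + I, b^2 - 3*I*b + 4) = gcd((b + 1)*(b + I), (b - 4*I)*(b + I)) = b + I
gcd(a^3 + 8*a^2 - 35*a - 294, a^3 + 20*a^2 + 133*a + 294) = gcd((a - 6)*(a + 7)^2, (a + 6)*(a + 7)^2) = a^2 + 14*a + 49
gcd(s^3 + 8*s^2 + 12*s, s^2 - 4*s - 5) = 1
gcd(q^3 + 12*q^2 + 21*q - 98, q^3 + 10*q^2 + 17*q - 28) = q + 7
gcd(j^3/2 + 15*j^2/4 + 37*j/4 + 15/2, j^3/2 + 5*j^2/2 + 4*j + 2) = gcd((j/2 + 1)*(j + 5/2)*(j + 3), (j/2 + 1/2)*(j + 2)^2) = j + 2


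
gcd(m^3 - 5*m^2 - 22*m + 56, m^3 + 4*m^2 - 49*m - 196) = m^2 - 3*m - 28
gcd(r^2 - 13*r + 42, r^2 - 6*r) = r - 6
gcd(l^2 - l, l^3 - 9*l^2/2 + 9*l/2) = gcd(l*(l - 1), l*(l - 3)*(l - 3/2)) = l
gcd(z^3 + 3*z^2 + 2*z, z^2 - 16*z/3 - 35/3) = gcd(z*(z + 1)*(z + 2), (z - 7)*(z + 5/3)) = 1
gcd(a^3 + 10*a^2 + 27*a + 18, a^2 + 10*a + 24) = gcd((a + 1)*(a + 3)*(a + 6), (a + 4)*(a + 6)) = a + 6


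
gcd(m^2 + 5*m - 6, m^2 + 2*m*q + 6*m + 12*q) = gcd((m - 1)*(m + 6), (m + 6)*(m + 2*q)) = m + 6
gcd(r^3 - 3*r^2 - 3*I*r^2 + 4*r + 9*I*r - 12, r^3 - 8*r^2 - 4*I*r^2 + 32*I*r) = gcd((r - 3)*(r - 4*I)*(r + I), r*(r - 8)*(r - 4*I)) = r - 4*I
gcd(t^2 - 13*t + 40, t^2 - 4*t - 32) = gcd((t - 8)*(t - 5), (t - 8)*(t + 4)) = t - 8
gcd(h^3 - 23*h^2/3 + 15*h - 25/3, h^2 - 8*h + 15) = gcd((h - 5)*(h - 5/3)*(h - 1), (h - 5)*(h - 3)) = h - 5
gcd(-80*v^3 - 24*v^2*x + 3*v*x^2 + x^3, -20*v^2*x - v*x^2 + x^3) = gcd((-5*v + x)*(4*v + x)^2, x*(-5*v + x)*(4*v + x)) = -20*v^2 - v*x + x^2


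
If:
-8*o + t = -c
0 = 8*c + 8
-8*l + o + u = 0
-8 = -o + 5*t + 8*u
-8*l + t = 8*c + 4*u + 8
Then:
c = -1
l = -125/2008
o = -73/251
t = -333/251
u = -52/251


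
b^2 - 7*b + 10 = (b - 5)*(b - 2)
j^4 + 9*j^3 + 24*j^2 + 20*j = j*(j + 2)^2*(j + 5)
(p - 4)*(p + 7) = p^2 + 3*p - 28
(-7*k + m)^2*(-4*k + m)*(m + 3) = -196*k^3*m - 588*k^3 + 105*k^2*m^2 + 315*k^2*m - 18*k*m^3 - 54*k*m^2 + m^4 + 3*m^3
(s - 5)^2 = s^2 - 10*s + 25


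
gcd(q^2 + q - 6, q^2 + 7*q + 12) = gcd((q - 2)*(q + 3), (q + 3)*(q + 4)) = q + 3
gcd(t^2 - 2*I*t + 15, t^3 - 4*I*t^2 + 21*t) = t + 3*I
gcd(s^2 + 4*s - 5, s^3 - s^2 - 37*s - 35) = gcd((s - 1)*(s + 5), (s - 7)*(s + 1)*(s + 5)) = s + 5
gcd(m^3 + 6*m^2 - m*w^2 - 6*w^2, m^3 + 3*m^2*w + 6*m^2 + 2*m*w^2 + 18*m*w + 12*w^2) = m^2 + m*w + 6*m + 6*w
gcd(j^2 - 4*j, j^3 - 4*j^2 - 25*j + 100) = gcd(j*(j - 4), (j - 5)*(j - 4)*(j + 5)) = j - 4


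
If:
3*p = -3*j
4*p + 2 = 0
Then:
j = 1/2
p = -1/2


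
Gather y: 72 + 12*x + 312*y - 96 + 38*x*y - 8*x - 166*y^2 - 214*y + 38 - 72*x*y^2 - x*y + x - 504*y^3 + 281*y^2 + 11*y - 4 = 5*x - 504*y^3 + y^2*(115 - 72*x) + y*(37*x + 109) + 10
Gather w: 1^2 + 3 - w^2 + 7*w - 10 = -w^2 + 7*w - 6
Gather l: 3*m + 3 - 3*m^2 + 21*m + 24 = -3*m^2 + 24*m + 27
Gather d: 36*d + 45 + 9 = 36*d + 54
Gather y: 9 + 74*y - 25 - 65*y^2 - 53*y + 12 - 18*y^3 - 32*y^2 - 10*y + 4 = -18*y^3 - 97*y^2 + 11*y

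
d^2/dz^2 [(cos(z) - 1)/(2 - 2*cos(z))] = 0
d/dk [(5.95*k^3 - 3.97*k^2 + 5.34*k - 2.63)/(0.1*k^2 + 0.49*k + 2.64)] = (0.595*k^4 + 5.831*k^3 + 44.6447*k^2 - 20.4356*k + 15.3863)/(0.01*k^4 + 0.098*k^3 + 0.7681*k^2 + 2.5872*k + 6.9696)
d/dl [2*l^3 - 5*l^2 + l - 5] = 6*l^2 - 10*l + 1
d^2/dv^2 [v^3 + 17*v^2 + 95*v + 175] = 6*v + 34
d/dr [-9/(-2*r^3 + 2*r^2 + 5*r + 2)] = 9*(-6*r^2 + 4*r + 5)/(-2*r^3 + 2*r^2 + 5*r + 2)^2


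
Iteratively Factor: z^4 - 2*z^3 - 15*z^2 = (z - 5)*(z^3 + 3*z^2) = z*(z - 5)*(z^2 + 3*z) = z*(z - 5)*(z + 3)*(z)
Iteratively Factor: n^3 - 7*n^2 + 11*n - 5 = (n - 1)*(n^2 - 6*n + 5) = (n - 5)*(n - 1)*(n - 1)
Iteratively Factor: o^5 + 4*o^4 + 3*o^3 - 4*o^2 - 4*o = (o)*(o^4 + 4*o^3 + 3*o^2 - 4*o - 4) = o*(o + 1)*(o^3 + 3*o^2 - 4) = o*(o + 1)*(o + 2)*(o^2 + o - 2) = o*(o - 1)*(o + 1)*(o + 2)*(o + 2)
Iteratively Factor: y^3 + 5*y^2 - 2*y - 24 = (y + 3)*(y^2 + 2*y - 8) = (y - 2)*(y + 3)*(y + 4)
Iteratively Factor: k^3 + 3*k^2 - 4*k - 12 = (k + 2)*(k^2 + k - 6) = (k + 2)*(k + 3)*(k - 2)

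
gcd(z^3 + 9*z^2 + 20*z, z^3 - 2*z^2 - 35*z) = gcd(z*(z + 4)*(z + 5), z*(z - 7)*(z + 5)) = z^2 + 5*z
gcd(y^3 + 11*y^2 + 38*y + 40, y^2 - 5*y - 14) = y + 2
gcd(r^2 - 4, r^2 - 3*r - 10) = r + 2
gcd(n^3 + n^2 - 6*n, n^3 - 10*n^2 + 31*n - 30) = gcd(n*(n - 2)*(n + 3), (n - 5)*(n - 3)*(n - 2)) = n - 2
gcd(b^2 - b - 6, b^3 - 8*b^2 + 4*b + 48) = b + 2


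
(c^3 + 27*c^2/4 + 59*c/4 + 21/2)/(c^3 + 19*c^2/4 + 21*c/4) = (c + 2)/c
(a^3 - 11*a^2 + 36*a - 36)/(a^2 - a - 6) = (a^2 - 8*a + 12)/(a + 2)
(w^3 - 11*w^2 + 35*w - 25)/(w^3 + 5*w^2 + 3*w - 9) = (w^2 - 10*w + 25)/(w^2 + 6*w + 9)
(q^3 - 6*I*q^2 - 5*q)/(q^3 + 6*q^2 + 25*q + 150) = q*(q - I)/(q^2 + q*(6 + 5*I) + 30*I)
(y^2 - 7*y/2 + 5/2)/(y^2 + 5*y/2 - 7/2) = (2*y - 5)/(2*y + 7)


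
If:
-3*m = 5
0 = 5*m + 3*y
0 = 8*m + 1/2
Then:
No Solution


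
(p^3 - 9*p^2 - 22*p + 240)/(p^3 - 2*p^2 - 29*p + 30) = (p - 8)/(p - 1)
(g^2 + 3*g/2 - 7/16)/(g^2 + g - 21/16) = (4*g - 1)/(4*g - 3)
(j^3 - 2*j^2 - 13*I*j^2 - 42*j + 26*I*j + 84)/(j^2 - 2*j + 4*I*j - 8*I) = (j^2 - 13*I*j - 42)/(j + 4*I)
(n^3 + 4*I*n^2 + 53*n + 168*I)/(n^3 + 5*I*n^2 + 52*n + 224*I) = (n + 3*I)/(n + 4*I)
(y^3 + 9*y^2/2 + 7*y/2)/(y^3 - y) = (y + 7/2)/(y - 1)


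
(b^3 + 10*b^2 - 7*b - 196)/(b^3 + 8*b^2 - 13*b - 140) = (b + 7)/(b + 5)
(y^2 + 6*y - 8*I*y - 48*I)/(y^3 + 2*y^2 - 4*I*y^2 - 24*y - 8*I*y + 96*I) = (y - 8*I)/(y^2 - 4*y*(1 + I) + 16*I)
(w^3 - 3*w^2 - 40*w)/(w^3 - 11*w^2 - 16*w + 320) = w/(w - 8)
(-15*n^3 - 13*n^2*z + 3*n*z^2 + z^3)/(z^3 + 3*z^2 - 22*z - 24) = (-15*n^3 - 13*n^2*z + 3*n*z^2 + z^3)/(z^3 + 3*z^2 - 22*z - 24)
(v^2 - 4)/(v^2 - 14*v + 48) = (v^2 - 4)/(v^2 - 14*v + 48)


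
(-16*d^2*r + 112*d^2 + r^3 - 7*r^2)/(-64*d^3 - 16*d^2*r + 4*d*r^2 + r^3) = (r - 7)/(4*d + r)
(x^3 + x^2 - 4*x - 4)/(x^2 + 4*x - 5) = (x^3 + x^2 - 4*x - 4)/(x^2 + 4*x - 5)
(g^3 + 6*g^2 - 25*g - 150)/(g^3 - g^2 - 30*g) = (g^2 + g - 30)/(g*(g - 6))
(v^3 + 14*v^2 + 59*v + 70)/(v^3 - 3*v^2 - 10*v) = (v^2 + 12*v + 35)/(v*(v - 5))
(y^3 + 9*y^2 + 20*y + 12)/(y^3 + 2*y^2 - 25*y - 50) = (y^2 + 7*y + 6)/(y^2 - 25)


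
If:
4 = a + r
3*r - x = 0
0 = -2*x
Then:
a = 4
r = 0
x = 0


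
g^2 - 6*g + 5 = (g - 5)*(g - 1)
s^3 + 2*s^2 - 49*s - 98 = (s - 7)*(s + 2)*(s + 7)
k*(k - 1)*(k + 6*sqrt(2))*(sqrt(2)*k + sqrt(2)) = sqrt(2)*k^4 + 12*k^3 - sqrt(2)*k^2 - 12*k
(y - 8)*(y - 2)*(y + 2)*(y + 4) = y^4 - 4*y^3 - 36*y^2 + 16*y + 128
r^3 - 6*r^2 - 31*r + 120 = (r - 8)*(r - 3)*(r + 5)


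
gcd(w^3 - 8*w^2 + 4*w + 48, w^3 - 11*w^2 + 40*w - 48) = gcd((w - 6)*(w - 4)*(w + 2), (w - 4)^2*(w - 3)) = w - 4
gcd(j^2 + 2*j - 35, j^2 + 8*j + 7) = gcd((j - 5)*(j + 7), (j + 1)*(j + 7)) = j + 7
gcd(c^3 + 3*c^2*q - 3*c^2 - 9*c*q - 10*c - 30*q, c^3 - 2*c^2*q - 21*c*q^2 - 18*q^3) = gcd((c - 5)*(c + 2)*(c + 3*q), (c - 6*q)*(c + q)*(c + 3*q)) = c + 3*q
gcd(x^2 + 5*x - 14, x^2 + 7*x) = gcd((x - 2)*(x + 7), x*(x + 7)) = x + 7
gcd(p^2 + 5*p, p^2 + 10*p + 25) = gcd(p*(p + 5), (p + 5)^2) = p + 5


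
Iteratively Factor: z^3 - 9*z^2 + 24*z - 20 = (z - 2)*(z^2 - 7*z + 10) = (z - 5)*(z - 2)*(z - 2)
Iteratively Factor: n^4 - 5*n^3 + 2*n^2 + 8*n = (n)*(n^3 - 5*n^2 + 2*n + 8) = n*(n - 4)*(n^2 - n - 2) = n*(n - 4)*(n + 1)*(n - 2)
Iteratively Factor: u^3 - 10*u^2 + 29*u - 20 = (u - 1)*(u^2 - 9*u + 20) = (u - 5)*(u - 1)*(u - 4)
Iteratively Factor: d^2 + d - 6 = (d - 2)*(d + 3)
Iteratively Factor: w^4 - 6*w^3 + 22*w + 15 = (w - 5)*(w^3 - w^2 - 5*w - 3) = (w - 5)*(w - 3)*(w^2 + 2*w + 1) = (w - 5)*(w - 3)*(w + 1)*(w + 1)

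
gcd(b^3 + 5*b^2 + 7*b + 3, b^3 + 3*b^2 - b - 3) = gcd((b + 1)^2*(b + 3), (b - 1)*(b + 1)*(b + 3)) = b^2 + 4*b + 3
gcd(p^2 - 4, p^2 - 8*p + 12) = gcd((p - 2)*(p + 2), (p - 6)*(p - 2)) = p - 2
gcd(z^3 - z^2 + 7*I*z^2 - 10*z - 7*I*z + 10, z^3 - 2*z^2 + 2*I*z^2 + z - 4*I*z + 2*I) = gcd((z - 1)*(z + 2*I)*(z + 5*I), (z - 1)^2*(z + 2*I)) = z^2 + z*(-1 + 2*I) - 2*I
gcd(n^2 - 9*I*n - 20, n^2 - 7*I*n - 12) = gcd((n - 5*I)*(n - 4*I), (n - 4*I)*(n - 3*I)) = n - 4*I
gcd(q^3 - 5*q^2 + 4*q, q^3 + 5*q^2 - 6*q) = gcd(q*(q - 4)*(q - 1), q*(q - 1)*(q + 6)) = q^2 - q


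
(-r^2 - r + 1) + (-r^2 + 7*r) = -2*r^2 + 6*r + 1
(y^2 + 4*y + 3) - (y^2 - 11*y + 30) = 15*y - 27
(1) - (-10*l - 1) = 10*l + 2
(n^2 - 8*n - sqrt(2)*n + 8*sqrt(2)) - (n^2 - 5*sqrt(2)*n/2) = -8*n + 3*sqrt(2)*n/2 + 8*sqrt(2)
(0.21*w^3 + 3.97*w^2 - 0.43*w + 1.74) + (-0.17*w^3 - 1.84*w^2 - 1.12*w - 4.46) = 0.04*w^3 + 2.13*w^2 - 1.55*w - 2.72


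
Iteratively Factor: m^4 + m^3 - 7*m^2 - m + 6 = (m + 3)*(m^3 - 2*m^2 - m + 2) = (m - 2)*(m + 3)*(m^2 - 1) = (m - 2)*(m + 1)*(m + 3)*(m - 1)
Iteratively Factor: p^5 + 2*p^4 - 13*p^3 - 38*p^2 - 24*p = (p + 2)*(p^4 - 13*p^2 - 12*p) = (p + 2)*(p + 3)*(p^3 - 3*p^2 - 4*p) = p*(p + 2)*(p + 3)*(p^2 - 3*p - 4) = p*(p - 4)*(p + 2)*(p + 3)*(p + 1)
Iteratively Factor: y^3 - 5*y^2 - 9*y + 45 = (y + 3)*(y^2 - 8*y + 15) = (y - 3)*(y + 3)*(y - 5)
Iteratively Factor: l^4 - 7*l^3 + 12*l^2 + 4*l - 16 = (l + 1)*(l^3 - 8*l^2 + 20*l - 16) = (l - 2)*(l + 1)*(l^2 - 6*l + 8) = (l - 4)*(l - 2)*(l + 1)*(l - 2)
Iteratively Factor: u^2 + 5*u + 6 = (u + 2)*(u + 3)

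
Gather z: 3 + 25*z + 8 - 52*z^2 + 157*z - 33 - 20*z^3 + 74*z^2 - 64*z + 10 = -20*z^3 + 22*z^2 + 118*z - 12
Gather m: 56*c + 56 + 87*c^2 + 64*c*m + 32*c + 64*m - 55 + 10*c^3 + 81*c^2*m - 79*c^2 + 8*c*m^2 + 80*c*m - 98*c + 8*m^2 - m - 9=10*c^3 + 8*c^2 - 10*c + m^2*(8*c + 8) + m*(81*c^2 + 144*c + 63) - 8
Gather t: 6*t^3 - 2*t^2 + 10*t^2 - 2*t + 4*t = 6*t^3 + 8*t^2 + 2*t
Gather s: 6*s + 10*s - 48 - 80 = 16*s - 128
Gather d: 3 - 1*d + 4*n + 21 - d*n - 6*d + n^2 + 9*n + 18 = d*(-n - 7) + n^2 + 13*n + 42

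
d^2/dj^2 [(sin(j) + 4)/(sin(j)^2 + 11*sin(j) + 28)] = (7*sin(j) + cos(j)^2 + 1)/(sin(j) + 7)^3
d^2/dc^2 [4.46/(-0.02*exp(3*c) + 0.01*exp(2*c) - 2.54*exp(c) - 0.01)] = (-4.46*(0.06*exp(2*c) - 0.02*exp(c) + 2.54)*(0.12*exp(2*c) - 0.04*exp(c) + 5.08)*exp(c) + (0.8028*exp(2*c) - 0.1784*exp(c) + 11.3284)*(0.02*exp(3*c) - 0.01*exp(2*c) + 2.54*exp(c) + 0.01))*exp(c)/(0.02*exp(3*c) - 0.01*exp(2*c) + 2.54*exp(c) + 0.01)^3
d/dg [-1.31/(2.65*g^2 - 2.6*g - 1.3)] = (6.943*g - 3.406)/(-2.65*g^2 + 2.6*g + 1.3)^2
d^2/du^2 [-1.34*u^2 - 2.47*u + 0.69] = -2.68000000000000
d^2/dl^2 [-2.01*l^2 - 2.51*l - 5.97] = -4.02000000000000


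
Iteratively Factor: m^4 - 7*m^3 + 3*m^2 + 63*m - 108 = (m - 4)*(m^3 - 3*m^2 - 9*m + 27) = (m - 4)*(m + 3)*(m^2 - 6*m + 9) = (m - 4)*(m - 3)*(m + 3)*(m - 3)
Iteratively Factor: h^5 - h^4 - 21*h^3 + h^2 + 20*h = (h)*(h^4 - h^3 - 21*h^2 + h + 20) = h*(h - 5)*(h^3 + 4*h^2 - h - 4) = h*(h - 5)*(h + 1)*(h^2 + 3*h - 4) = h*(h - 5)*(h + 1)*(h + 4)*(h - 1)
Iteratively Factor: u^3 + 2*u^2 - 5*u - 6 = (u - 2)*(u^2 + 4*u + 3) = (u - 2)*(u + 3)*(u + 1)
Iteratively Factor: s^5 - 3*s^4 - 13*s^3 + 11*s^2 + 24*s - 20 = (s + 2)*(s^4 - 5*s^3 - 3*s^2 + 17*s - 10) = (s - 5)*(s + 2)*(s^3 - 3*s + 2) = (s - 5)*(s - 1)*(s + 2)*(s^2 + s - 2) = (s - 5)*(s - 1)^2*(s + 2)*(s + 2)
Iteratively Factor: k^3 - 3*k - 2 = (k + 1)*(k^2 - k - 2) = (k + 1)^2*(k - 2)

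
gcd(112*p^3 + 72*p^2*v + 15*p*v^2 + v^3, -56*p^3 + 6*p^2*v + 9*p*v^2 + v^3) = 28*p^2 + 11*p*v + v^2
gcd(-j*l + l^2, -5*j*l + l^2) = l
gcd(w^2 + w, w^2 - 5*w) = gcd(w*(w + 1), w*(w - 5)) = w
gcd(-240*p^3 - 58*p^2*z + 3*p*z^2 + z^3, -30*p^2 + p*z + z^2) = 6*p + z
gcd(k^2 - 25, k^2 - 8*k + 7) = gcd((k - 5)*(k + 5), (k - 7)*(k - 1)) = 1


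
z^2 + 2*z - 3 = (z - 1)*(z + 3)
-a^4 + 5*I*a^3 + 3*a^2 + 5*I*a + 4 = (a - 4*I)*(a + I)*(I*a + 1)^2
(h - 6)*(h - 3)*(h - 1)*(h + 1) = h^4 - 9*h^3 + 17*h^2 + 9*h - 18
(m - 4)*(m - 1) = m^2 - 5*m + 4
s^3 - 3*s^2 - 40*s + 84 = (s - 7)*(s - 2)*(s + 6)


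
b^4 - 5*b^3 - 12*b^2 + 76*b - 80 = (b - 5)*(b - 2)^2*(b + 4)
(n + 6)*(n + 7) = n^2 + 13*n + 42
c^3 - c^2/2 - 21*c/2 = c*(c - 7/2)*(c + 3)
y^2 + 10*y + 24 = (y + 4)*(y + 6)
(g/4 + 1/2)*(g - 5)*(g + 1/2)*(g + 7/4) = g^4/4 - 3*g^3/16 - 127*g^2/32 - 201*g/32 - 35/16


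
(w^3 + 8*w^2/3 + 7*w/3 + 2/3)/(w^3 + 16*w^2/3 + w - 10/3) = (3*w^2 + 5*w + 2)/(3*w^2 + 13*w - 10)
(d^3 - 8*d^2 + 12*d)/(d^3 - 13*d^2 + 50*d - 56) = d*(d - 6)/(d^2 - 11*d + 28)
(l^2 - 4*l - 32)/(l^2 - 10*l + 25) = (l^2 - 4*l - 32)/(l^2 - 10*l + 25)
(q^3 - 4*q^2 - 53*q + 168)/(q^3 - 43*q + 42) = (q^2 - 11*q + 24)/(q^2 - 7*q + 6)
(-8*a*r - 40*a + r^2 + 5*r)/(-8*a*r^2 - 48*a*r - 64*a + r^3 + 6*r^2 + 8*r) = (r + 5)/(r^2 + 6*r + 8)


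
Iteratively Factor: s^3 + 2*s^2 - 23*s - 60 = (s - 5)*(s^2 + 7*s + 12) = (s - 5)*(s + 4)*(s + 3)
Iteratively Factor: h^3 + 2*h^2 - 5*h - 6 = (h + 3)*(h^2 - h - 2) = (h + 1)*(h + 3)*(h - 2)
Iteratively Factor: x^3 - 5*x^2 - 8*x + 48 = (x - 4)*(x^2 - x - 12) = (x - 4)*(x + 3)*(x - 4)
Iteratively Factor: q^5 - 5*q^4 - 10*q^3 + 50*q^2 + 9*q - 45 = (q - 3)*(q^4 - 2*q^3 - 16*q^2 + 2*q + 15) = (q - 3)*(q + 3)*(q^3 - 5*q^2 - q + 5) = (q - 5)*(q - 3)*(q + 3)*(q^2 - 1) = (q - 5)*(q - 3)*(q - 1)*(q + 3)*(q + 1)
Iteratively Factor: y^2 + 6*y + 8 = (y + 4)*(y + 2)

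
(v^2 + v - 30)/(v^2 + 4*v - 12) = (v - 5)/(v - 2)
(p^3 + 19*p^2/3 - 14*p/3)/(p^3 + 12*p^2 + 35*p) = (p - 2/3)/(p + 5)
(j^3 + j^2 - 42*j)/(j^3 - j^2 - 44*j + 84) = j/(j - 2)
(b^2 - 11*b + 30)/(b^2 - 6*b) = (b - 5)/b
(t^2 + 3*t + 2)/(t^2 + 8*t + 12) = (t + 1)/(t + 6)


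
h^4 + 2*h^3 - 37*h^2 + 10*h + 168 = (h - 4)*(h - 3)*(h + 2)*(h + 7)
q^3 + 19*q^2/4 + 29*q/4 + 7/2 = (q + 1)*(q + 7/4)*(q + 2)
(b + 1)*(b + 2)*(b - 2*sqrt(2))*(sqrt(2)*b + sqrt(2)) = sqrt(2)*b^4 - 4*b^3 + 4*sqrt(2)*b^3 - 16*b^2 + 5*sqrt(2)*b^2 - 20*b + 2*sqrt(2)*b - 8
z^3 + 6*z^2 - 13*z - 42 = (z - 3)*(z + 2)*(z + 7)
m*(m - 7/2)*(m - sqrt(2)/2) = m^3 - 7*m^2/2 - sqrt(2)*m^2/2 + 7*sqrt(2)*m/4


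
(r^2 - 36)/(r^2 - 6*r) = (r + 6)/r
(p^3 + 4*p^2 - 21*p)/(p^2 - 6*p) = (p^2 + 4*p - 21)/(p - 6)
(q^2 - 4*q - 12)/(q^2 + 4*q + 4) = (q - 6)/(q + 2)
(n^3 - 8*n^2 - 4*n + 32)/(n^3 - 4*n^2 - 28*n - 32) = (n - 2)/(n + 2)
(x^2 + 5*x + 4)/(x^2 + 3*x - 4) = (x + 1)/(x - 1)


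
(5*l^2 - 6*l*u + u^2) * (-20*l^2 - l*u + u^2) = -100*l^4 + 115*l^3*u - 9*l^2*u^2 - 7*l*u^3 + u^4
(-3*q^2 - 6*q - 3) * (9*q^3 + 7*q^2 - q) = -27*q^5 - 75*q^4 - 66*q^3 - 15*q^2 + 3*q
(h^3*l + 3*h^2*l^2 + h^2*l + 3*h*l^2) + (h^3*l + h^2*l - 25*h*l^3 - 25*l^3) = 2*h^3*l + 3*h^2*l^2 + 2*h^2*l - 25*h*l^3 + 3*h*l^2 - 25*l^3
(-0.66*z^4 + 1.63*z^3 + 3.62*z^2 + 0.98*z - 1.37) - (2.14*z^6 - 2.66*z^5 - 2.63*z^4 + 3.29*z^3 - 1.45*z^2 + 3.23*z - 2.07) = -2.14*z^6 + 2.66*z^5 + 1.97*z^4 - 1.66*z^3 + 5.07*z^2 - 2.25*z + 0.7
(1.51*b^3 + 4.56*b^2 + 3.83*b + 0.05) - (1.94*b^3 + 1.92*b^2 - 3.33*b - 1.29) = -0.43*b^3 + 2.64*b^2 + 7.16*b + 1.34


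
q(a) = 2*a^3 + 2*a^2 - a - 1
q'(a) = 6*a^2 + 4*a - 1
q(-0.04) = -0.96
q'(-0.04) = -1.15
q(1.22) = 4.39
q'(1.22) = 12.81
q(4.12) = 168.70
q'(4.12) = 117.33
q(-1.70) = -3.35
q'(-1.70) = 9.54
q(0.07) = -1.06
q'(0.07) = -0.69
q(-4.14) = -104.50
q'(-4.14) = 85.28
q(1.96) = 19.78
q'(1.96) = 29.89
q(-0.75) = 0.03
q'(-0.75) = -0.62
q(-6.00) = -355.00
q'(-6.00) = 191.00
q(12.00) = 3731.00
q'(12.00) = 911.00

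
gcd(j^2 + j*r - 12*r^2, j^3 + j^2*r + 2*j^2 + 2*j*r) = 1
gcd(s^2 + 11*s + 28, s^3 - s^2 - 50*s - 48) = 1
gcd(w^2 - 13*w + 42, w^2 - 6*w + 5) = 1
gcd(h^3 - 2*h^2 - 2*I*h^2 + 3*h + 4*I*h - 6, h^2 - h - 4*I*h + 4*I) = 1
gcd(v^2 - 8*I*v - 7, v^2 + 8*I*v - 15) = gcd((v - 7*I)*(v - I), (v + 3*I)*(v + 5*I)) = 1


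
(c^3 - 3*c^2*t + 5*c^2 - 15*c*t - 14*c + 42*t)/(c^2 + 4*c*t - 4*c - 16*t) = (c^3 - 3*c^2*t + 5*c^2 - 15*c*t - 14*c + 42*t)/(c^2 + 4*c*t - 4*c - 16*t)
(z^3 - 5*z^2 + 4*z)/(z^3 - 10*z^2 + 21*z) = (z^2 - 5*z + 4)/(z^2 - 10*z + 21)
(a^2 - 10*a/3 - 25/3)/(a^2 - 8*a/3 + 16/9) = 3*(3*a^2 - 10*a - 25)/(9*a^2 - 24*a + 16)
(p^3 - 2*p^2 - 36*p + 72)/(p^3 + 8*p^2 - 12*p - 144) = (p^2 - 8*p + 12)/(p^2 + 2*p - 24)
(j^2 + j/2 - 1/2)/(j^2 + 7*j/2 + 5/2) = (2*j - 1)/(2*j + 5)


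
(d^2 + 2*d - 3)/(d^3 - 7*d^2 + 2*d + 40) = (d^2 + 2*d - 3)/(d^3 - 7*d^2 + 2*d + 40)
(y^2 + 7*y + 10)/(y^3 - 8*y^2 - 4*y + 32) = (y + 5)/(y^2 - 10*y + 16)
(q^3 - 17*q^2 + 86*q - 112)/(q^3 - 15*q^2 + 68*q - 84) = (q - 8)/(q - 6)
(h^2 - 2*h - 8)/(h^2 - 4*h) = (h + 2)/h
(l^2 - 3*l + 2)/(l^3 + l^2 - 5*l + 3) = (l - 2)/(l^2 + 2*l - 3)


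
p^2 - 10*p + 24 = (p - 6)*(p - 4)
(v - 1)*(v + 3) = v^2 + 2*v - 3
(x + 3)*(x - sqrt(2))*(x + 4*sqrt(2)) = x^3 + 3*x^2 + 3*sqrt(2)*x^2 - 8*x + 9*sqrt(2)*x - 24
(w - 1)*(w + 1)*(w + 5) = w^3 + 5*w^2 - w - 5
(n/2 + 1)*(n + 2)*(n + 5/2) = n^3/2 + 13*n^2/4 + 7*n + 5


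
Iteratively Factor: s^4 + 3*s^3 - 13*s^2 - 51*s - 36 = (s + 1)*(s^3 + 2*s^2 - 15*s - 36) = (s + 1)*(s + 3)*(s^2 - s - 12) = (s - 4)*(s + 1)*(s + 3)*(s + 3)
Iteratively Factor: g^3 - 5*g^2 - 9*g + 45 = (g + 3)*(g^2 - 8*g + 15) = (g - 3)*(g + 3)*(g - 5)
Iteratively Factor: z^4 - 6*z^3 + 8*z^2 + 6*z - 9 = (z - 3)*(z^3 - 3*z^2 - z + 3) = (z - 3)*(z - 1)*(z^2 - 2*z - 3) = (z - 3)*(z - 1)*(z + 1)*(z - 3)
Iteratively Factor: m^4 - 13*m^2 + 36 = (m + 3)*(m^3 - 3*m^2 - 4*m + 12) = (m - 2)*(m + 3)*(m^2 - m - 6) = (m - 3)*(m - 2)*(m + 3)*(m + 2)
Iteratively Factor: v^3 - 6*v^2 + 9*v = (v)*(v^2 - 6*v + 9) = v*(v - 3)*(v - 3)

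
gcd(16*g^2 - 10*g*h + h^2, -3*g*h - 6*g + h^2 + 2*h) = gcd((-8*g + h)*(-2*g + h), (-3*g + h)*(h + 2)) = 1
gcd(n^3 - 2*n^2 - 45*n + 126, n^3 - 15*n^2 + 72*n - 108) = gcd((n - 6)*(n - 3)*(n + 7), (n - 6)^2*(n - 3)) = n^2 - 9*n + 18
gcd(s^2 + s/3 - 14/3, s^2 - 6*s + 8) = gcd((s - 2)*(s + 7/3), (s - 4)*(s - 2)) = s - 2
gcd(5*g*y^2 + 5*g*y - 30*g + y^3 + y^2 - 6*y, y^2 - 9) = y + 3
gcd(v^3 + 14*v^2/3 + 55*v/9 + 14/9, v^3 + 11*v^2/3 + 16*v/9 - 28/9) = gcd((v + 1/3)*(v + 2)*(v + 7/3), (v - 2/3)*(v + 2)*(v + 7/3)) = v^2 + 13*v/3 + 14/3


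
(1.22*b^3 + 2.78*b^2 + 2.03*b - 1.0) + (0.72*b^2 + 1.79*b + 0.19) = 1.22*b^3 + 3.5*b^2 + 3.82*b - 0.81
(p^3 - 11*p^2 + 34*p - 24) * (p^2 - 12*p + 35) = p^5 - 23*p^4 + 201*p^3 - 817*p^2 + 1478*p - 840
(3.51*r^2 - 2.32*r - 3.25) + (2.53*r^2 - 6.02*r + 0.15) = 6.04*r^2 - 8.34*r - 3.1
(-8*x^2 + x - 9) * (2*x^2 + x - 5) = -16*x^4 - 6*x^3 + 23*x^2 - 14*x + 45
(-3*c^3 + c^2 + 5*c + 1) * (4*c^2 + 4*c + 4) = -12*c^5 - 8*c^4 + 12*c^3 + 28*c^2 + 24*c + 4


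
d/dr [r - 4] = 1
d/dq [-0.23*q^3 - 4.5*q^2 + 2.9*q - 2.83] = -0.69*q^2 - 9.0*q + 2.9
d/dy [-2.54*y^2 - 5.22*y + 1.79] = -5.08*y - 5.22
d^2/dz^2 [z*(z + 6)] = 2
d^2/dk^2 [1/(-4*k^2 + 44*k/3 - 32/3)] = 3*(9*k^2 - 33*k - (6*k - 11)^2 + 24)/(2*(3*k^2 - 11*k + 8)^3)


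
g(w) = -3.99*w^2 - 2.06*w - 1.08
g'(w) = -7.98*w - 2.06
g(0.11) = -1.35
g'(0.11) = -2.94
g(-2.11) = -14.50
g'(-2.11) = 14.78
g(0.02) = -1.12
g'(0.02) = -2.22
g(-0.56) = -1.18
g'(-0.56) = 2.41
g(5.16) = -117.95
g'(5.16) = -43.24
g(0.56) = -3.48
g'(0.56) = -6.53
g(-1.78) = -10.06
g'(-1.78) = 12.14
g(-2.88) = -28.24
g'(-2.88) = 20.92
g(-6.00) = -132.36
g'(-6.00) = 45.82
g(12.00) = -600.36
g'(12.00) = -97.82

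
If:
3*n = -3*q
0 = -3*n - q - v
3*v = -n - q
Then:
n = 0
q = 0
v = 0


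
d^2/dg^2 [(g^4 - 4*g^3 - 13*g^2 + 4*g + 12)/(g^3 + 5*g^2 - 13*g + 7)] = 30*(3*g^3 - 15*g^2 - 27*g - 89)/(g^6 + 18*g^5 + 87*g^4 - 36*g^3 - 609*g^2 + 882*g - 343)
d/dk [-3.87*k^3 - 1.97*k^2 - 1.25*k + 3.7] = -11.61*k^2 - 3.94*k - 1.25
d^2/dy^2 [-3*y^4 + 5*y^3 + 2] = 6*y*(5 - 6*y)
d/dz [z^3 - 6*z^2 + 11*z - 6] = 3*z^2 - 12*z + 11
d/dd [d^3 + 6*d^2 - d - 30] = 3*d^2 + 12*d - 1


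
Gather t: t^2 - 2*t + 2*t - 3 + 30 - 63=t^2 - 36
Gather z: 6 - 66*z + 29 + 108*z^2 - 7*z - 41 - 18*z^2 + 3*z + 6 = 90*z^2 - 70*z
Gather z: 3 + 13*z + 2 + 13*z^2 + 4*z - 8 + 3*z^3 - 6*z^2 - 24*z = 3*z^3 + 7*z^2 - 7*z - 3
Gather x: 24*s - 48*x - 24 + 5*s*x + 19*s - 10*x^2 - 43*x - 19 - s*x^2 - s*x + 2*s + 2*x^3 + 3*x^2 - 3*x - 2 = 45*s + 2*x^3 + x^2*(-s - 7) + x*(4*s - 94) - 45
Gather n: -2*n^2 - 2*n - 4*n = -2*n^2 - 6*n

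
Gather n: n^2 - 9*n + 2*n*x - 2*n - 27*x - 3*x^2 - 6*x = n^2 + n*(2*x - 11) - 3*x^2 - 33*x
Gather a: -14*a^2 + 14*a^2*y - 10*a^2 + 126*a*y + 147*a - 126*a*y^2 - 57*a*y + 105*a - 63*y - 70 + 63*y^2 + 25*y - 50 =a^2*(14*y - 24) + a*(-126*y^2 + 69*y + 252) + 63*y^2 - 38*y - 120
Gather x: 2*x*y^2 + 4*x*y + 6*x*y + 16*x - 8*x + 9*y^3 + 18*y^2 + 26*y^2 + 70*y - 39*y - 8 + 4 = x*(2*y^2 + 10*y + 8) + 9*y^3 + 44*y^2 + 31*y - 4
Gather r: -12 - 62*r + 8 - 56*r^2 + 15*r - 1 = -56*r^2 - 47*r - 5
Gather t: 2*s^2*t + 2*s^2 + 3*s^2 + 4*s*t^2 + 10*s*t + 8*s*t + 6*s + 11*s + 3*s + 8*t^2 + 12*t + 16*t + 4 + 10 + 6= 5*s^2 + 20*s + t^2*(4*s + 8) + t*(2*s^2 + 18*s + 28) + 20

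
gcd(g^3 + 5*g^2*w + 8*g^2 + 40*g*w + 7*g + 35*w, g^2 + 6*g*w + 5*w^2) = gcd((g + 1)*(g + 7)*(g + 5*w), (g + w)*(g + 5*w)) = g + 5*w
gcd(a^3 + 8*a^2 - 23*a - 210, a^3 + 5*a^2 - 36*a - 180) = a + 6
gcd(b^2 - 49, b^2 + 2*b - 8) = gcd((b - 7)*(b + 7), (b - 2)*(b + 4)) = 1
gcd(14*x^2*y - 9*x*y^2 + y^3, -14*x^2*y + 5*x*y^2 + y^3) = 2*x*y - y^2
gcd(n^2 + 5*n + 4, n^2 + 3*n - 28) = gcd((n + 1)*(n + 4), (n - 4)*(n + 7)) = 1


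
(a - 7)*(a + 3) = a^2 - 4*a - 21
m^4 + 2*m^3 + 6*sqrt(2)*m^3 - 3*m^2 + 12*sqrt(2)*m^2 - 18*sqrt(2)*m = m*(m - 1)*(m + 3)*(m + 6*sqrt(2))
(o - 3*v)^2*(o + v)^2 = o^4 - 4*o^3*v - 2*o^2*v^2 + 12*o*v^3 + 9*v^4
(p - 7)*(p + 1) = p^2 - 6*p - 7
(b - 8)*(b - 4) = b^2 - 12*b + 32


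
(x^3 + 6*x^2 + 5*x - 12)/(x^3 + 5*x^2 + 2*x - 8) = (x + 3)/(x + 2)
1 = 1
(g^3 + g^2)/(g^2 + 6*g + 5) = g^2/(g + 5)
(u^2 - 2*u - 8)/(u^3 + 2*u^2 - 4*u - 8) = (u - 4)/(u^2 - 4)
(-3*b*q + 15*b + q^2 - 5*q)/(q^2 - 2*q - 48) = (3*b*q - 15*b - q^2 + 5*q)/(-q^2 + 2*q + 48)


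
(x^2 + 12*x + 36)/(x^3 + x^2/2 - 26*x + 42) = 2*(x + 6)/(2*x^2 - 11*x + 14)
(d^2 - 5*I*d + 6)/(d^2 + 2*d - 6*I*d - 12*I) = (d + I)/(d + 2)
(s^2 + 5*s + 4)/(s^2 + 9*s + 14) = (s^2 + 5*s + 4)/(s^2 + 9*s + 14)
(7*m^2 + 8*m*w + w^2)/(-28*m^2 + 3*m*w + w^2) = (m + w)/(-4*m + w)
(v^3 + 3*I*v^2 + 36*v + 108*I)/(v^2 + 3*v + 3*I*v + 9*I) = (v^2 + 36)/(v + 3)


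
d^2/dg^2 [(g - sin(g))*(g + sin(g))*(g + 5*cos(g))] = -5*g^2*cos(g) - 20*g*sin(g) - 2*g*cos(2*g) + 6*g - 2*sin(2*g) + 45*cos(g)/4 - 45*cos(3*g)/4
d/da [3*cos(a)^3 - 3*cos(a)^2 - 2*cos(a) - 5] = (-9*cos(a)^2 + 6*cos(a) + 2)*sin(a)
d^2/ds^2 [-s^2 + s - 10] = -2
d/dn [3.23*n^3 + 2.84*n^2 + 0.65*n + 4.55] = 9.69*n^2 + 5.68*n + 0.65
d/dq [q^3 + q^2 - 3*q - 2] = 3*q^2 + 2*q - 3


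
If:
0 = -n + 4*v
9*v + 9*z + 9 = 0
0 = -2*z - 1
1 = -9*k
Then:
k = -1/9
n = -2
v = -1/2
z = -1/2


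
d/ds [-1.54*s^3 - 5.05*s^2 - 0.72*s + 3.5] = -4.62*s^2 - 10.1*s - 0.72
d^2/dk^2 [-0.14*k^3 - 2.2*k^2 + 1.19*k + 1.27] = -0.84*k - 4.4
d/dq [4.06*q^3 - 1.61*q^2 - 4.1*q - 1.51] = 12.18*q^2 - 3.22*q - 4.1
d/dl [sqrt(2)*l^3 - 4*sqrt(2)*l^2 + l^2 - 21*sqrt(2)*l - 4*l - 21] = 3*sqrt(2)*l^2 - 8*sqrt(2)*l + 2*l - 21*sqrt(2) - 4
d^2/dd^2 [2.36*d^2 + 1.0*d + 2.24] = 4.72000000000000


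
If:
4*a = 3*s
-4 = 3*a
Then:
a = -4/3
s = -16/9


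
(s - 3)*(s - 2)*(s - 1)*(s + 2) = s^4 - 4*s^3 - s^2 + 16*s - 12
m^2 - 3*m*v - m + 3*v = (m - 1)*(m - 3*v)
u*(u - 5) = u^2 - 5*u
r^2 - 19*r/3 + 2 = (r - 6)*(r - 1/3)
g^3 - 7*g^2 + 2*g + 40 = (g - 5)*(g - 4)*(g + 2)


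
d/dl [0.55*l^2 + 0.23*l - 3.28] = 1.1*l + 0.23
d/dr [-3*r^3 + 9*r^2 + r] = -9*r^2 + 18*r + 1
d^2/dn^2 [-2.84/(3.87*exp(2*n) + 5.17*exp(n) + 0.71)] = (-2.84*(7.74*exp(n) + 5.17)*(15.48*exp(n) + 10.34)*exp(n) + (43.9632*exp(n) + 14.6828)*(3.87*exp(2*n) + 5.17*exp(n) + 0.71))*exp(n)/(3.87*exp(2*n) + 5.17*exp(n) + 0.71)^3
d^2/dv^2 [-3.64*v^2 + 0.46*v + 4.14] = -7.28000000000000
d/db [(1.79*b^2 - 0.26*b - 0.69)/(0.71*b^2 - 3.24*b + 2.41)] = (-5.615*b^2 + 9.6076*b - 2.8622)/(0.5041*b^4 - 4.6008*b^3 + 13.9198*b^2 - 15.6168*b + 5.8081)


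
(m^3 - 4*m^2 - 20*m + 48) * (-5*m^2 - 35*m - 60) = -5*m^5 - 15*m^4 + 180*m^3 + 700*m^2 - 480*m - 2880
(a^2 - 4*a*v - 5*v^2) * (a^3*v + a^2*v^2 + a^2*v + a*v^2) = a^5*v - 3*a^4*v^2 + a^4*v - 9*a^3*v^3 - 3*a^3*v^2 - 5*a^2*v^4 - 9*a^2*v^3 - 5*a*v^4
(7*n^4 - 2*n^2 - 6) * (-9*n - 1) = -63*n^5 - 7*n^4 + 18*n^3 + 2*n^2 + 54*n + 6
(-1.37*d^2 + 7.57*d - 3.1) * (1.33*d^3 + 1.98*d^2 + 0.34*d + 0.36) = -1.8221*d^5 + 7.3555*d^4 + 10.3998*d^3 - 4.0574*d^2 + 1.6712*d - 1.116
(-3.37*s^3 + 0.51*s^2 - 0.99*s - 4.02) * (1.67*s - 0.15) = -5.6279*s^4 + 1.3572*s^3 - 1.7298*s^2 - 6.5649*s + 0.603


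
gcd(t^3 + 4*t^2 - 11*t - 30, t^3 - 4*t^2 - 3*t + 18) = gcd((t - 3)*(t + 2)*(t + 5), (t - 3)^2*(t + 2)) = t^2 - t - 6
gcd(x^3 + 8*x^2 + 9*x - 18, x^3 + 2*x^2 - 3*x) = x^2 + 2*x - 3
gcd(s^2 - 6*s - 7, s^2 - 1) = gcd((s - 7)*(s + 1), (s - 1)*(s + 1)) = s + 1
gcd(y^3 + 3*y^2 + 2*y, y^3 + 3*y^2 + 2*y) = y^3 + 3*y^2 + 2*y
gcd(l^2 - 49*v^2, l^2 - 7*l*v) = -l + 7*v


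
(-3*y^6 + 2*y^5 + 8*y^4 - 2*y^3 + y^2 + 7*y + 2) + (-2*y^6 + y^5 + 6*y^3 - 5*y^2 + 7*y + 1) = -5*y^6 + 3*y^5 + 8*y^4 + 4*y^3 - 4*y^2 + 14*y + 3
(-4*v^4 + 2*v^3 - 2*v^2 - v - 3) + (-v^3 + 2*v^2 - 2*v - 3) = -4*v^4 + v^3 - 3*v - 6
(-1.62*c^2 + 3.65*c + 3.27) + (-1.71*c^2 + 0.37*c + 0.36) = -3.33*c^2 + 4.02*c + 3.63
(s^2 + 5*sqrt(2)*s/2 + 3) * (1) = s^2 + 5*sqrt(2)*s/2 + 3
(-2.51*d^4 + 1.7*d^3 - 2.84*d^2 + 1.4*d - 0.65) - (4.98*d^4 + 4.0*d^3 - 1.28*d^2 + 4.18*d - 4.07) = -7.49*d^4 - 2.3*d^3 - 1.56*d^2 - 2.78*d + 3.42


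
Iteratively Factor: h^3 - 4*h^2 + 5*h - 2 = (h - 2)*(h^2 - 2*h + 1) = (h - 2)*(h - 1)*(h - 1)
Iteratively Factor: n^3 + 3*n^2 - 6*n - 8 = (n + 4)*(n^2 - n - 2) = (n + 1)*(n + 4)*(n - 2)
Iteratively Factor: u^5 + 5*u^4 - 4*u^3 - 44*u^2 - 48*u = (u)*(u^4 + 5*u^3 - 4*u^2 - 44*u - 48) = u*(u + 2)*(u^3 + 3*u^2 - 10*u - 24) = u*(u + 2)^2*(u^2 + u - 12) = u*(u + 2)^2*(u + 4)*(u - 3)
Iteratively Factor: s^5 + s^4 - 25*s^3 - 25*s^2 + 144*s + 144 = (s + 3)*(s^4 - 2*s^3 - 19*s^2 + 32*s + 48) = (s + 1)*(s + 3)*(s^3 - 3*s^2 - 16*s + 48) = (s - 4)*(s + 1)*(s + 3)*(s^2 + s - 12) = (s - 4)*(s + 1)*(s + 3)*(s + 4)*(s - 3)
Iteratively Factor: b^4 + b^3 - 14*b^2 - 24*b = (b)*(b^3 + b^2 - 14*b - 24) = b*(b - 4)*(b^2 + 5*b + 6) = b*(b - 4)*(b + 2)*(b + 3)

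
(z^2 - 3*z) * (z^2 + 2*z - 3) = z^4 - z^3 - 9*z^2 + 9*z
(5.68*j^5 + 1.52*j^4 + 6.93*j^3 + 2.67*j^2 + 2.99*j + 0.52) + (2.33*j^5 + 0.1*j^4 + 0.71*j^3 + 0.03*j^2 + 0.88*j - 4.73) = 8.01*j^5 + 1.62*j^4 + 7.64*j^3 + 2.7*j^2 + 3.87*j - 4.21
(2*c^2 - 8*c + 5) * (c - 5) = 2*c^3 - 18*c^2 + 45*c - 25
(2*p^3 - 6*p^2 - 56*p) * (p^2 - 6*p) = 2*p^5 - 18*p^4 - 20*p^3 + 336*p^2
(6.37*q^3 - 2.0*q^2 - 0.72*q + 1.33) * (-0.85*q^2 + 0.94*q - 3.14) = -5.4145*q^5 + 7.6878*q^4 - 21.2698*q^3 + 4.4727*q^2 + 3.511*q - 4.1762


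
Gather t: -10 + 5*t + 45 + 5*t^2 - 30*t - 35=5*t^2 - 25*t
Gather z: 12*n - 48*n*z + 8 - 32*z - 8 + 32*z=-48*n*z + 12*n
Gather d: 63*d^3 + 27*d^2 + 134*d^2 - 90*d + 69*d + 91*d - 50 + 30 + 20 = 63*d^3 + 161*d^2 + 70*d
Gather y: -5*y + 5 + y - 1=4 - 4*y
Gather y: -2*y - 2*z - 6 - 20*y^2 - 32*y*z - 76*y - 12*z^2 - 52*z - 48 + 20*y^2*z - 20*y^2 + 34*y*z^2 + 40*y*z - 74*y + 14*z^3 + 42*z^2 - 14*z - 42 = y^2*(20*z - 40) + y*(34*z^2 + 8*z - 152) + 14*z^3 + 30*z^2 - 68*z - 96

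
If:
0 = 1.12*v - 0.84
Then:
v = 0.75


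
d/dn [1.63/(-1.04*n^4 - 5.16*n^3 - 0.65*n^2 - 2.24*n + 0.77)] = (6.7808*n^3 + 25.2324*n^2 + 2.119*n + 3.6512)/(1.04*n^4 + 5.16*n^3 + 0.65*n^2 + 2.24*n - 0.77)^2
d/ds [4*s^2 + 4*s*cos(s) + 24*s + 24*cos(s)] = -4*s*sin(s) + 8*s - 24*sin(s) + 4*cos(s) + 24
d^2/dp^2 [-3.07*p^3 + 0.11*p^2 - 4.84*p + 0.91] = 0.22 - 18.42*p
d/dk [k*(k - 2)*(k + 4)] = 3*k^2 + 4*k - 8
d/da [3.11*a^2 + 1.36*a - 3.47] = 6.22*a + 1.36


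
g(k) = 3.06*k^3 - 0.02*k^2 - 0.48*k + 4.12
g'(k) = 9.18*k^2 - 0.04*k - 0.48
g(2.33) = 41.60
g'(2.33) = 49.26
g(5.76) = 585.47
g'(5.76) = 303.86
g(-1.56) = -6.80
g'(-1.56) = 21.92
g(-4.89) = -351.82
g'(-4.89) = 219.23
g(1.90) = 24.12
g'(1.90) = 32.58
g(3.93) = 187.66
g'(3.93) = 141.15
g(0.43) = 4.15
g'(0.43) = 1.20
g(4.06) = 206.63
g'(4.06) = 150.68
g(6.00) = 661.48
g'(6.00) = 329.76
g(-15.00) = -10320.68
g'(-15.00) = 2065.62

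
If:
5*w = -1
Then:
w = -1/5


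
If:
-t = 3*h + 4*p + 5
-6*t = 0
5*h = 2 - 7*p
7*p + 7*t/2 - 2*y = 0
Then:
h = -43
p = 31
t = 0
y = 217/2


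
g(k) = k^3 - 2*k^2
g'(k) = 3*k^2 - 4*k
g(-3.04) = -46.58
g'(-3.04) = 39.88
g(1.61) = -1.01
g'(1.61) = 1.34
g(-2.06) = -17.23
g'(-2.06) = 20.97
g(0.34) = -0.19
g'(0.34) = -1.01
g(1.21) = -1.16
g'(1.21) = -0.45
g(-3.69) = -77.48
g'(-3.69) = 55.61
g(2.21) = 1.03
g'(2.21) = 5.81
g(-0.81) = -1.84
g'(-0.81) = 5.21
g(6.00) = 144.00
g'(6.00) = 84.00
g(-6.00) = -288.00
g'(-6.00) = 132.00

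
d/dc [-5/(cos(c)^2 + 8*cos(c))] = -10*(cos(c) + 4)*sin(c)/((cos(c) + 8)^2*cos(c)^2)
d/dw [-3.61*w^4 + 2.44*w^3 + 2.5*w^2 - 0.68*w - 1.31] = -14.44*w^3 + 7.32*w^2 + 5.0*w - 0.68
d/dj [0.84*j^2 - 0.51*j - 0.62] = 1.68*j - 0.51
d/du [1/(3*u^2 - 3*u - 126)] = (1 - 2*u)/(3*(-u^2 + u + 42)^2)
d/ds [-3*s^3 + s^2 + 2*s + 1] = -9*s^2 + 2*s + 2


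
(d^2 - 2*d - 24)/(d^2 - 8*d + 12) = (d + 4)/(d - 2)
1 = 1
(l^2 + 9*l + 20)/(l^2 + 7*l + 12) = (l + 5)/(l + 3)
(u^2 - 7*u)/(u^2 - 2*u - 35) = u/(u + 5)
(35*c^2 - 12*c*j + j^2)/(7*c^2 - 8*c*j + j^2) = (5*c - j)/(c - j)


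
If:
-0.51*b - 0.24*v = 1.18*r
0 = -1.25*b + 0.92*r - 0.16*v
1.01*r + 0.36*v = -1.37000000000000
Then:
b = 1.17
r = 0.62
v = -5.56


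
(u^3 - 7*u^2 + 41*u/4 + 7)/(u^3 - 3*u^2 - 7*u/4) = (u - 4)/u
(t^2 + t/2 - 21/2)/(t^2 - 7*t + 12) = (t + 7/2)/(t - 4)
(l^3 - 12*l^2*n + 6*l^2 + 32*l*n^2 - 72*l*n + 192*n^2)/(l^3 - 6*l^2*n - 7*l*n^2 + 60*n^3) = (l^2 - 8*l*n + 6*l - 48*n)/(l^2 - 2*l*n - 15*n^2)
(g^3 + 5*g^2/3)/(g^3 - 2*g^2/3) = (3*g + 5)/(3*g - 2)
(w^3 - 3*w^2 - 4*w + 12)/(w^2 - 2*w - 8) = (w^2 - 5*w + 6)/(w - 4)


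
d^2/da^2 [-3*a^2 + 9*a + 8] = -6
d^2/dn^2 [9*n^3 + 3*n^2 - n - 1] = 54*n + 6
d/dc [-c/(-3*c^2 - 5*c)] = -3/(3*c + 5)^2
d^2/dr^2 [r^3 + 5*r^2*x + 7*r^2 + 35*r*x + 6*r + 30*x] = 6*r + 10*x + 14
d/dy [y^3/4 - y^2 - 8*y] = 3*y^2/4 - 2*y - 8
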